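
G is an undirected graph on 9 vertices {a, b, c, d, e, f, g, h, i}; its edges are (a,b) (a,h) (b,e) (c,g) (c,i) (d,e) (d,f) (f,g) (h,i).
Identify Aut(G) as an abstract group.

Every vertex has degree 2 and the graph is connected, so G is the 9-cycle C_9. The automorphisms of the 9-cycle are exactly the symmetries of a regular 9-gon: the dihedral group D_9, |D_9| = 18.

the dihedral group of order 18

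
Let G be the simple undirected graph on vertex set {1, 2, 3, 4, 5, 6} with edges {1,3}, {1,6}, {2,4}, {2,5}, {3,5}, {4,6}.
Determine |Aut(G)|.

Every vertex has degree 2 and the graph is connected, so G is the 6-cycle C_6. C_6 has 6 rotations and 6 reflections, so Aut(C_6) ≅ D_6 of order 12.

12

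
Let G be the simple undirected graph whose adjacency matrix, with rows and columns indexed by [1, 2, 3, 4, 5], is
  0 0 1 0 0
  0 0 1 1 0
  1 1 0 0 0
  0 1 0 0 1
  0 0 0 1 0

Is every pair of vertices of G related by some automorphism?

No

Automorphisms preserve degree, but G has vertices of degree 1 and vertices of degree 2; no automorphism maps one to the other, so G is not vertex-transitive.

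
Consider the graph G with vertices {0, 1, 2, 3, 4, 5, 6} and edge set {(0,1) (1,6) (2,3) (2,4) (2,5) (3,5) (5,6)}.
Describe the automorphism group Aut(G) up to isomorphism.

Degrees alone do not determine every vertex (e.g. 0 and 4 both have degree 1), but their neighbour-degree multisets differ: N(0) has degrees [2] while N(4) has degrees [3]. Repeating this refinement separates all vertices, so the only automorphism is the identity.

1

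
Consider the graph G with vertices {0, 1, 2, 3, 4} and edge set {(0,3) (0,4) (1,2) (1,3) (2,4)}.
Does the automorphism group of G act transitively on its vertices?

Yes

Every vertex has degree 2 and the graph is connected, so G is the 5-cycle C_5. The automorphisms of the 5-cycle are exactly the symmetries of a regular 5-gon: the dihedral group D_5, |D_5| = 10. This group acts transitively on the 5 vertices.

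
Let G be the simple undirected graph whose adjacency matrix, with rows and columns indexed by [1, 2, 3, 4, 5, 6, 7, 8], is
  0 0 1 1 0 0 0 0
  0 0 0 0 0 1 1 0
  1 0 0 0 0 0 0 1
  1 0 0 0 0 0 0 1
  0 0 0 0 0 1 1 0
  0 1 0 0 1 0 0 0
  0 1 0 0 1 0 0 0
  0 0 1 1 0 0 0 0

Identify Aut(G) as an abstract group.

G has two connected components, {2, 5, 6, 7} and {1, 3, 4, 8}; each is 2-regular, so G = C_4 ⊔ C_4. Aut of a disjoint union of two copies of C_4 is the wreath product D_4 ≀ Z_2, of order 2·8² = 128.

(D_4 × D_4) ⋊ Z_2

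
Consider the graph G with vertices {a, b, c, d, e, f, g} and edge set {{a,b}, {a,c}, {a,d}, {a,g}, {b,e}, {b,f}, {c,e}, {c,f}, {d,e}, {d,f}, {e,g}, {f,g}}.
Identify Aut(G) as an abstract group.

S_3 × S_4

The vertices split by degree into {a, e, f} (degree 4) and {b, c, d, g} (degree 3); every edge runs between the two parts, so G is the complete bipartite graph K_{3,4}. Automorphisms preserve the bipartition setwise (since the parts differ in size) and act as S_3 × S_4 within it; |Aut| = 144.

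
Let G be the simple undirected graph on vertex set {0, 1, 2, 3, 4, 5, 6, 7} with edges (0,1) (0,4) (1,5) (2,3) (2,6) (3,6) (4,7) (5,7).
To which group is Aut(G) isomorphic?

G has two connected components, {0, 1, 4, 5, 7} and {2, 3, 6}; each is 2-regular, so G = C_5 ⊔ C_3. No automorphism exchanges components of different sizes, hence Aut(G) is the direct product D_5 × D_3, order 60.

D_5 × D_3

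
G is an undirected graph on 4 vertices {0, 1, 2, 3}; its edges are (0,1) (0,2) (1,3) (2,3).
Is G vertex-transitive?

Yes

G is 2-regular and connected on 4 vertices, i.e. the cycle C_4. The automorphisms of the 4-cycle are exactly the symmetries of a regular 4-gon: the dihedral group D_4, |D_4| = 8. Under this action every vertex can be carried to every other, so G is vertex-transitive.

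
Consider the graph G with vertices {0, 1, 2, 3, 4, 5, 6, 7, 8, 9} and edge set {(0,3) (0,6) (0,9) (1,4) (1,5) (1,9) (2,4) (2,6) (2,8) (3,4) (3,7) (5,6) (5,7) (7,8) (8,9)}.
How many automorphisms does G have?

120

G is 3-regular on 10 vertices with no triangles and no 4-cycles (girth 5): this is the Petersen graph. It is a classical fact that the Petersen graph has automorphism group S_5 (order 120), arising from its description as the Kneser graph K(5,2).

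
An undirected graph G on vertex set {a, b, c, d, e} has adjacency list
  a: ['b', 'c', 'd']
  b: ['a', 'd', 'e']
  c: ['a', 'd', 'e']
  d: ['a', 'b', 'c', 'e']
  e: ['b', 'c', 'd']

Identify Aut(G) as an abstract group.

Vertex d is the unique vertex of degree 4; the remaining 4 vertices each have degree 3 and induce a cycle, so G is the wheel on 5 vertices with hub d. With the hub fixed, the remaining symmetry is that of the rim cycle C_4, giving the dihedral group D_4.

the dihedral group of order 8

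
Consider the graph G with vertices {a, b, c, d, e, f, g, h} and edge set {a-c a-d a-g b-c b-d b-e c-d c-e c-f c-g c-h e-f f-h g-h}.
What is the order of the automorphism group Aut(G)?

14

Vertex c is the unique vertex of degree 7; the remaining 7 vertices each have degree 3 and induce a cycle, so G is the wheel on 8 vertices with hub c. With the hub fixed, the remaining symmetry is that of the rim cycle C_7, giving the dihedral group D_7.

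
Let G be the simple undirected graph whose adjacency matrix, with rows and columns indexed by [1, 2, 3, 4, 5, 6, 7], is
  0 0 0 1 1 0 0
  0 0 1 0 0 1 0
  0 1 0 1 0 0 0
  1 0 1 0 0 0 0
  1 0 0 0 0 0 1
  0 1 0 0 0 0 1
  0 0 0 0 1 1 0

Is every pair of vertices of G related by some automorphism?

Yes

Every vertex has degree 2 and the graph is connected, so G is the 7-cycle C_7. C_7 has 7 rotations and 7 reflections, so Aut(C_7) ≅ D_7 of order 14. This group acts transitively on the 7 vertices.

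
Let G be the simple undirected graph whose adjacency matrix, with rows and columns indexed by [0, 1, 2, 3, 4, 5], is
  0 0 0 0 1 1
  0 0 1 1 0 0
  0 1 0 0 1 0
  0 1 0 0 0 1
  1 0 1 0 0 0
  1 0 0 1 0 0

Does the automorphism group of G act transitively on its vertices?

Every vertex has degree 2 and the graph is connected, so G is the 6-cycle C_6. The automorphisms of the 6-cycle are exactly the symmetries of a regular 6-gon: the dihedral group D_6, |D_6| = 12. Under this action every vertex can be carried to every other, so G is vertex-transitive.

Yes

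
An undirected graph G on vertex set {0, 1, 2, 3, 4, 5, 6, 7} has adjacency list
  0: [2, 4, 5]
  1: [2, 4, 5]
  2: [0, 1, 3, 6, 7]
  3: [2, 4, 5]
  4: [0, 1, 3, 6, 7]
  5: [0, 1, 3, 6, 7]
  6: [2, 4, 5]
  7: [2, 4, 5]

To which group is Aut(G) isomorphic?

S_5 × S_3

The vertices split by degree into {2, 4, 5} (degree 5) and {0, 1, 3, 6, 7} (degree 3); every edge runs between the two parts, so G is the complete bipartite graph K_{3,5}. Automorphisms preserve the bipartition setwise (since the parts differ in size) and act as S_5 × S_3 within it; |Aut| = 720.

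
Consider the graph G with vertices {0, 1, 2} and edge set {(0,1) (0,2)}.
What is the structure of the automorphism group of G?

Z_2

The degree sequence is [2, 1, 1]; the two degree-1 vertices 1 and 2 are the ends of a path, so G = P_3. The only nontrivial automorphism of a path is the end-to-end reflection, so Aut(G) ≅ Z_2.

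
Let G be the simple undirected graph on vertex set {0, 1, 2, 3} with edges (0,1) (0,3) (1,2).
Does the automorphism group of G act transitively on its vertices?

Automorphisms preserve degree, but G has vertices of degree 1 and vertices of degree 2; no automorphism maps one to the other, so G is not vertex-transitive.

No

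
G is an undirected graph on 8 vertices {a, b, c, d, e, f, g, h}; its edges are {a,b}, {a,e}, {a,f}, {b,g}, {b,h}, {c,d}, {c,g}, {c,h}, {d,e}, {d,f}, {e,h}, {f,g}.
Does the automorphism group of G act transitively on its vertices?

G is 3-regular and bipartite on 2^3 = 8 vertices with girth 4; it is the hypercube graph Q_3. Aut(Q_3) consists of the signed permutations of the 3 coordinate axes: 3! permutations times 2^3 sign flips, so |Aut| = 2^3·3! = 48. This group acts transitively on the 8 vertices.

Yes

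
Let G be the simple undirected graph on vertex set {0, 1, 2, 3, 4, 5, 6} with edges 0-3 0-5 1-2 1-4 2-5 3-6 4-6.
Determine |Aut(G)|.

G is 2-regular and connected on 7 vertices, i.e. the cycle C_7. C_7 has 7 rotations and 7 reflections, so Aut(C_7) ≅ D_7 of order 14.

14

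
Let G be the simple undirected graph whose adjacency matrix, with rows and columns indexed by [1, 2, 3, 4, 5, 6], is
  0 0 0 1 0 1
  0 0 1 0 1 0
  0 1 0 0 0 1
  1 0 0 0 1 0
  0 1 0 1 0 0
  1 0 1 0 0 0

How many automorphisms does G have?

G is 2-regular and connected on 6 vertices, i.e. the cycle C_6. C_6 has 6 rotations and 6 reflections, so Aut(C_6) ≅ D_6 of order 12.

12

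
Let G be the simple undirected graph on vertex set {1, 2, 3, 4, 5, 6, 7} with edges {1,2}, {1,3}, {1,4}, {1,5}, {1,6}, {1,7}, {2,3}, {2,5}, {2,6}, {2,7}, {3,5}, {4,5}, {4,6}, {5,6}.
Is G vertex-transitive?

No

Vertex 1 is the only vertex of degree 6, so every automorphism fixes it; G is not vertex-transitive.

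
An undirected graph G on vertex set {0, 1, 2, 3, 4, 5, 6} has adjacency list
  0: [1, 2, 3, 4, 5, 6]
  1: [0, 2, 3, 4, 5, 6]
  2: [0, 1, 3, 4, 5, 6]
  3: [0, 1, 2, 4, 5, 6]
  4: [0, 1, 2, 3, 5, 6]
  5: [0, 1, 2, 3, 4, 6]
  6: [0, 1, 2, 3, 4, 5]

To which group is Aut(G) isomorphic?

All 7 vertices are pairwise adjacent: G = K_7. Every bijection on the vertex set is an automorphism of K_7; hence Aut(K_7) ≅ S_7, order 5040.

S_7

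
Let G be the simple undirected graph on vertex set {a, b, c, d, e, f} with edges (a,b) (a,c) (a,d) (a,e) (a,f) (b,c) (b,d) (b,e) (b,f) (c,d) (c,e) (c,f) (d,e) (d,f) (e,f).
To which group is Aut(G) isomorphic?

the symmetric group on 6 letters

All 6 vertices are pairwise adjacent: G = K_6. Any permutation of the 6 vertices preserves K_6, so Aut(K_6) = S_6 of order 6! = 720.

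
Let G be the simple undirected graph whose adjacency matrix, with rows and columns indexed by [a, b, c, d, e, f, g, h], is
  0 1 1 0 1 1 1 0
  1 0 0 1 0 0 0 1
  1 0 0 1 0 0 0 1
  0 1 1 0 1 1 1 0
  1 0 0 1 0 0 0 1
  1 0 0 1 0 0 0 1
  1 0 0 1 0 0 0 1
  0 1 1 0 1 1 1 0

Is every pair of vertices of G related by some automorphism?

Automorphisms preserve degree, but G has vertices of degree 3 and vertices of degree 5; no automorphism maps one to the other, so G is not vertex-transitive.

No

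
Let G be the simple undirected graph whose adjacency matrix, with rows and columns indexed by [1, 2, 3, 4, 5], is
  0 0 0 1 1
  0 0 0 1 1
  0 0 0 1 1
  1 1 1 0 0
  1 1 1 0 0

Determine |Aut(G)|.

12

The vertices split by degree into {4, 5} (degree 3) and {1, 2, 3} (degree 2); every edge runs between the two parts, so G is the complete bipartite graph K_{2,3}. The parts have unequal sizes, so no automorphism swaps them; each part is permuted independently, giving S_2 × S_3 of order 2!·3! = 12.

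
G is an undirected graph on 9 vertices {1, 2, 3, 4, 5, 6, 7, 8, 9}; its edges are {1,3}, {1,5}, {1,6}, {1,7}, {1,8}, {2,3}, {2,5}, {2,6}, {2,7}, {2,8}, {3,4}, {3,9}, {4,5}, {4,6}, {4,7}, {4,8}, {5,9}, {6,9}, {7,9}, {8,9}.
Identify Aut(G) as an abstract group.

S_4 × S_5

The vertices split by degree into {1, 2, 4, 9} (degree 5) and {3, 5, 6, 7, 8} (degree 4); every edge runs between the two parts, so G is the complete bipartite graph K_{4,5}. The parts have unequal sizes, so no automorphism swaps them; each part is permuted independently, giving S_4 × S_5 of order 4!·5! = 2880.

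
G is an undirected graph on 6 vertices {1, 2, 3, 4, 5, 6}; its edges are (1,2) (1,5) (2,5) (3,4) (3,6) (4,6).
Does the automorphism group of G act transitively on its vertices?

G has two connected components, {3, 4, 6} and {1, 2, 5}; each is 2-regular, so G = C_3 ⊔ C_3. With two isomorphic components, Aut(G) = Aut(C_3) ≀ S_2 = (D_3 × D_3) ⋊ Z_2: permute each cycle by D_3, then optionally swap the two cycles. Order 2·(2·3)² = 72. This group acts transitively on the 6 vertices.

Yes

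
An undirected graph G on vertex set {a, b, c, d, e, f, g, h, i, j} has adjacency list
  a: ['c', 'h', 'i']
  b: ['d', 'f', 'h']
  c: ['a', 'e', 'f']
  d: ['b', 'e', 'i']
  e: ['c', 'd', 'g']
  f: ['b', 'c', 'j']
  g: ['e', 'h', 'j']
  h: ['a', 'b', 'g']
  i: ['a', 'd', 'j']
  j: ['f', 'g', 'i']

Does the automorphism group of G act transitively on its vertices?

Yes

G is 3-regular on 10 vertices with no triangles and no 4-cycles (girth 5): this is the Petersen graph. Viewing the Petersen graph as the Kneser graph K(5,2) — vertices are 2-subsets of {1,…,5}, edges join disjoint pairs — its automorphisms are exactly the permutations of the 5-element set, so Aut ≅ S_5 of order 120. This group acts transitively on the 10 vertices.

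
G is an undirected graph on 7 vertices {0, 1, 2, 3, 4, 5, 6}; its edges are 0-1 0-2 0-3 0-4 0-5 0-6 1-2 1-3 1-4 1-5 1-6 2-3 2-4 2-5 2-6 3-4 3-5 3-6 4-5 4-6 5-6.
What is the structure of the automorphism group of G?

S_7

Every vertex has degree 6, so G is the complete graph K_7. Every bijection on the vertex set is an automorphism of K_7; hence Aut(K_7) ≅ S_7, order 5040.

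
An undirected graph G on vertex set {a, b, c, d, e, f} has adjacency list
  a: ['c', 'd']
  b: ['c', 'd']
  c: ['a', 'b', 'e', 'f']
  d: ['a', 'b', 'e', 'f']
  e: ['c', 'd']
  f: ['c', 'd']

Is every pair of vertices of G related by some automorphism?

No

Automorphisms preserve degree, but G has vertices of degree 2 and vertices of degree 4; no automorphism maps one to the other, so G is not vertex-transitive.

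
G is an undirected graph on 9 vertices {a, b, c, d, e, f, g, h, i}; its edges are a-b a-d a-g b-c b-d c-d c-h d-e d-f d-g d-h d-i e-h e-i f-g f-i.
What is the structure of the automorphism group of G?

Vertex d is the unique vertex of degree 8; the remaining 8 vertices each have degree 3 and induce a cycle, so G is the wheel on 9 vertices with hub d. Every automorphism fixes the hub and acts on the rim 8-cycle, so Aut(G) ≅ Aut(C_8) = D_8 of order 16.

D_8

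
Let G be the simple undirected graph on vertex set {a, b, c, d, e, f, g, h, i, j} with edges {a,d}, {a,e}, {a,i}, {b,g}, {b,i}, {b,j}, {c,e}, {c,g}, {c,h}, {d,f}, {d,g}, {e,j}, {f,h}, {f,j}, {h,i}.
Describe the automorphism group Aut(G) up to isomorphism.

S_5

G is 3-regular on 10 vertices with no triangles and no 4-cycles (girth 5): this is the Petersen graph. Viewing the Petersen graph as the Kneser graph K(5,2) — vertices are 2-subsets of {1,…,5}, edges join disjoint pairs — its automorphisms are exactly the permutations of the 5-element set, so Aut ≅ S_5 of order 120.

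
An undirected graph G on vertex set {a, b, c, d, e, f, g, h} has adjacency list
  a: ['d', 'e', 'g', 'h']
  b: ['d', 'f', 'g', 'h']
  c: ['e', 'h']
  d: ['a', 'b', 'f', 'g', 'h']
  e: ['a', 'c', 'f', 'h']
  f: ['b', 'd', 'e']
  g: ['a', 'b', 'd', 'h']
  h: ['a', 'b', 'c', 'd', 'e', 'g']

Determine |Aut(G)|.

1

The degree sequence is [4, 4, 2, 5, 4, 3, 4, 6]. Checking the degree-preserving permutations of the vertex set shows that none except the identity preserves every edge, so Aut(G) is trivial.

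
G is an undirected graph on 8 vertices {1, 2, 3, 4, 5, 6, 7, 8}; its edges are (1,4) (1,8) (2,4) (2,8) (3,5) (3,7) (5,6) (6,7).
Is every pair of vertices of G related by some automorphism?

G has two connected components, {1, 2, 4, 8} and {3, 5, 6, 7}; each is 2-regular, so G = C_4 ⊔ C_4. With two isomorphic components, Aut(G) = Aut(C_4) ≀ S_2 = (D_4 × D_4) ⋊ Z_2: permute each cycle by D_4, then optionally swap the two cycles. Order 2·(2·4)² = 128. This group acts transitively on the 8 vertices.

Yes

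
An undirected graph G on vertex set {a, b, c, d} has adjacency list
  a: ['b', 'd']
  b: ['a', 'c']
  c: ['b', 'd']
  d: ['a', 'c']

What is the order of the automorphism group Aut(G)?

G is 2-regular and connected on 4 vertices, i.e. the cycle C_4. C_4 has 4 rotations and 4 reflections, so Aut(C_4) ≅ D_4 of order 8.

8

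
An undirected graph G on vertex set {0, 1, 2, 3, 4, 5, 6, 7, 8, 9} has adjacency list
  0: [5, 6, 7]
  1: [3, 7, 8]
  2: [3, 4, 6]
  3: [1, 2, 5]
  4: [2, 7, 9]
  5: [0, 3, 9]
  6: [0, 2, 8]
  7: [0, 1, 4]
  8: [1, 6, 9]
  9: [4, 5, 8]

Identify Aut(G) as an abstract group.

G is 3-regular on 10 vertices with no triangles and no 4-cycles (girth 5): this is the Petersen graph. It is a classical fact that the Petersen graph has automorphism group S_5 (order 120), arising from its description as the Kneser graph K(5,2).

S_5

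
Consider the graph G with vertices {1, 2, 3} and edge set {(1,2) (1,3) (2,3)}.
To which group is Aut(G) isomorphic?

Every vertex has degree 2, so G is the complete graph K_3. Any permutation of the 3 vertices preserves K_3, so Aut(K_3) = S_3 of order 3! = 6.

the symmetric group on 3 letters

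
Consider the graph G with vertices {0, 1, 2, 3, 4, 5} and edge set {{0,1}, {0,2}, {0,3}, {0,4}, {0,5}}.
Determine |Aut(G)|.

Vertex 0 has degree 5 and every other vertex has degree 1, so G is the star K_{1,5} with centre 0. Any automorphism fixes the centre and permutes the 5 leaves freely, so Aut(G) ≅ S_5 of order 5! = 120.

120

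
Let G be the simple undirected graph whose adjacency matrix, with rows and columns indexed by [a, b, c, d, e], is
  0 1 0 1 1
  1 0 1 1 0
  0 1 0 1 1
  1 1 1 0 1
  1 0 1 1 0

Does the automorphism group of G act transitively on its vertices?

Vertex d is the only vertex of degree 4, so every automorphism fixes it; G is not vertex-transitive.

No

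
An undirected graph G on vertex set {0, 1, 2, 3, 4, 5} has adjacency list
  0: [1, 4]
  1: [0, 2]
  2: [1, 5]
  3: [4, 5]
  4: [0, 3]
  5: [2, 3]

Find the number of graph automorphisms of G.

12

Every vertex has degree 2 and the graph is connected, so G is the 6-cycle C_6. C_6 has 6 rotations and 6 reflections, so Aut(C_6) ≅ D_6 of order 12.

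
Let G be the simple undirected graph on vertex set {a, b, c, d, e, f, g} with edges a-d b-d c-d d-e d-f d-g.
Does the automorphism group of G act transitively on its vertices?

No

Vertex d is the only vertex of degree 6, so every automorphism fixes it; G is not vertex-transitive.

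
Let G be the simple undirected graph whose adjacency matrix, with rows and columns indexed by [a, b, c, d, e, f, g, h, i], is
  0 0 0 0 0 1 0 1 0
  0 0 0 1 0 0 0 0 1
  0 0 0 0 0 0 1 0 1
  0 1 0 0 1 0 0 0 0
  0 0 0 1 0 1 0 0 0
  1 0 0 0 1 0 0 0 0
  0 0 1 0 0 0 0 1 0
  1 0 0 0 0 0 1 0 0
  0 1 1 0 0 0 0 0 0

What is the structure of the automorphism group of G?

D_9

G is 2-regular and connected on 9 vertices, i.e. the cycle C_9. C_9 has 9 rotations and 9 reflections, so Aut(C_9) ≅ D_9 of order 18.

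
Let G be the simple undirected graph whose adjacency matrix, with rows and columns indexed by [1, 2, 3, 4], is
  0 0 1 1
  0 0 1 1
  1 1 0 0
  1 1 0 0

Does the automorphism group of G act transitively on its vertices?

Yes

G is 2-regular and bipartite on 2^2 = 4 vertices with girth 4; it is the hypercube graph Q_2. The symmetry group of the 2-cube is the hyperoctahedral group B_2 = Z_2 ≀ S_2, of order 2^2·2! = 8. Under this action every vertex can be carried to every other, so G is vertex-transitive.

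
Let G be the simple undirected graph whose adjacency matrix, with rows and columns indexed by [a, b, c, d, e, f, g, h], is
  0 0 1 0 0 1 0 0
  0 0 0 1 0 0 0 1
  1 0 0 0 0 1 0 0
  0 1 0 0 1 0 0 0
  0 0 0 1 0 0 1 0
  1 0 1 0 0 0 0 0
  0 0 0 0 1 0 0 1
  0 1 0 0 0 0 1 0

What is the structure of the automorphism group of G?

G has two connected components, {b, d, e, g, h} and {a, c, f}; each is 2-regular, so G = C_5 ⊔ C_3. The components are non-isomorphic (different sizes), so Aut(G) = Aut(C_5) × Aut(C_3) = D_5 × D_3 of order 10·6 = 60.

D_5 × D_3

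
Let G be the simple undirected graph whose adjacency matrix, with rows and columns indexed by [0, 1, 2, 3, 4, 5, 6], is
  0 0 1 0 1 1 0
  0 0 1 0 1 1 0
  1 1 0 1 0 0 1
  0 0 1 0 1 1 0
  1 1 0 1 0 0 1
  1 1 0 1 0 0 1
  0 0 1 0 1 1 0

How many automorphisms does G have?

The vertices split by degree into {2, 4, 5} (degree 4) and {0, 1, 3, 6} (degree 3); every edge runs between the two parts, so G is the complete bipartite graph K_{3,4}. The parts have unequal sizes, so no automorphism swaps them; each part is permuted independently, giving S_4 × S_3 of order 4!·3! = 144.

144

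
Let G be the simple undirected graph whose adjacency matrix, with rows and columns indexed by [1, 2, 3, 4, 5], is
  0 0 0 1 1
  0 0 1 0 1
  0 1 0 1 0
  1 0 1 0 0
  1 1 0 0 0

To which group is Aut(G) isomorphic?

D_5

Every vertex has degree 2 and the graph is connected, so G is the 5-cycle C_5. The automorphisms of the 5-cycle are exactly the symmetries of a regular 5-gon: the dihedral group D_5, |D_5| = 10.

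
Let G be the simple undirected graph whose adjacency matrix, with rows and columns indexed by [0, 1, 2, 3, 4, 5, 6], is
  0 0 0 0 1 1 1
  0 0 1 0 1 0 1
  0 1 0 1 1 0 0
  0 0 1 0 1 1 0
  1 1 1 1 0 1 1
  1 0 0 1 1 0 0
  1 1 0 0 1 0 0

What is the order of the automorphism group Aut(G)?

12

Vertex 4 is the unique vertex of degree 6; the remaining 6 vertices each have degree 3 and induce a cycle, so G is the wheel on 7 vertices with hub 4. Every automorphism fixes the hub and acts on the rim 6-cycle, so Aut(G) ≅ Aut(C_6) = D_6 of order 12.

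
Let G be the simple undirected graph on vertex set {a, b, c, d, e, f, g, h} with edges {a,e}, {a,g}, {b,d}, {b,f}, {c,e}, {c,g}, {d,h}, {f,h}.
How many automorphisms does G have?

128

G has two connected components, {a, c, e, g} and {b, d, f, h}; each is 2-regular, so G = C_4 ⊔ C_4. Aut of a disjoint union of two copies of C_4 is the wreath product D_4 ≀ Z_2, of order 2·8² = 128.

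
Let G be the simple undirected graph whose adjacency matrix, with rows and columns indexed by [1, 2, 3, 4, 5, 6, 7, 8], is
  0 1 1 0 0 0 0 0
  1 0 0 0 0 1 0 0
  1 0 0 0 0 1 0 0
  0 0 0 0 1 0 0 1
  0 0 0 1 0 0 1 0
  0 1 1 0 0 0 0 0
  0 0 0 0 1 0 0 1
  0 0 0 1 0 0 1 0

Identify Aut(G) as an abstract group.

G has two connected components, {1, 2, 3, 6} and {4, 5, 7, 8}; each is 2-regular, so G = C_4 ⊔ C_4. Aut of a disjoint union of two copies of C_4 is the wreath product D_4 ≀ Z_2, of order 2·8² = 128.

(D_4 × D_4) ⋊ Z_2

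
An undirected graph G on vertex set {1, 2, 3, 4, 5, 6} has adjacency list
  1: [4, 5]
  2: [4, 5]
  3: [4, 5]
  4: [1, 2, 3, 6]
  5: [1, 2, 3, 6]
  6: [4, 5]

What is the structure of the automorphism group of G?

The vertices split by degree into {4, 5} (degree 4) and {1, 2, 3, 6} (degree 2); every edge runs between the two parts, so G is the complete bipartite graph K_{2,4}. The parts have unequal sizes, so no automorphism swaps them; each part is permuted independently, giving S_4 × S_2 of order 4!·2! = 48.

S_4 × S_2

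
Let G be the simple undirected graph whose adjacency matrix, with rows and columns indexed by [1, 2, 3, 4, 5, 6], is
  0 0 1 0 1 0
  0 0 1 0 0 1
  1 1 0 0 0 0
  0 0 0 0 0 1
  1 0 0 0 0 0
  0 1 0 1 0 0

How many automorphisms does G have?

The degree sequence is [2, 2, 2, 1, 1, 2]; the two degree-1 vertices 4 and 5 are the ends of a path, so G = P_6. A path has exactly one nontrivial symmetry — reversal — giving Aut(G) of order 2.

2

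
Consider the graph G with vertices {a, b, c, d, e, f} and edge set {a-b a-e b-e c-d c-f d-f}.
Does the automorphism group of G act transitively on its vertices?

G has two connected components, {c, d, f} and {a, b, e}; each is 2-regular, so G = C_3 ⊔ C_3. With two isomorphic components, Aut(G) = Aut(C_3) ≀ S_2 = (D_3 × D_3) ⋊ Z_2: permute each cycle by D_3, then optionally swap the two cycles. Order 2·(2·3)² = 72. Under this action every vertex can be carried to every other, so G is vertex-transitive.

Yes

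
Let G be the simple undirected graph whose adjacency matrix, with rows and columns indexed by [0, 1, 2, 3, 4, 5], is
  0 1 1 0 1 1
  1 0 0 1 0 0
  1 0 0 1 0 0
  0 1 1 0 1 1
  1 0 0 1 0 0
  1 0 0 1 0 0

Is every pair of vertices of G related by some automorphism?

No

Automorphisms preserve degree, but G has vertices of degree 2 and vertices of degree 4; no automorphism maps one to the other, so G is not vertex-transitive.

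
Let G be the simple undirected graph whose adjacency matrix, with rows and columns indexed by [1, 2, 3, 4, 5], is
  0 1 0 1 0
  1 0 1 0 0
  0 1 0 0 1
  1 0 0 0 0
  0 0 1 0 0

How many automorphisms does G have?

The degree sequence is [2, 2, 2, 1, 1]; the two degree-1 vertices 4 and 5 are the ends of a path, so G = P_5. The only nontrivial automorphism of a path is the end-to-end reflection, so Aut(G) ≅ Z_2.

2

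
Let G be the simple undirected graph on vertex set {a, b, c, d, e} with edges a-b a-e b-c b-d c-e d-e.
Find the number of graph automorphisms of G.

The vertices split by degree into {b, e} (degree 3) and {a, c, d} (degree 2); every edge runs between the two parts, so G is the complete bipartite graph K_{2,3}. The parts have unequal sizes, so no automorphism swaps them; each part is permuted independently, giving S_3 × S_2 of order 3!·2! = 12.

12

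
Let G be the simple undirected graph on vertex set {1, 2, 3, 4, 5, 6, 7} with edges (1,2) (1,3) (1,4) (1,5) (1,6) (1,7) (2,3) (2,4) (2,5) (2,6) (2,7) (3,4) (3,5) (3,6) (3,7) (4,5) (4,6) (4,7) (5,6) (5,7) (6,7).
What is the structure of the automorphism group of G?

S_7

Every vertex has degree 6, so G is the complete graph K_7. Every bijection on the vertex set is an automorphism of K_7; hence Aut(K_7) ≅ S_7, order 5040.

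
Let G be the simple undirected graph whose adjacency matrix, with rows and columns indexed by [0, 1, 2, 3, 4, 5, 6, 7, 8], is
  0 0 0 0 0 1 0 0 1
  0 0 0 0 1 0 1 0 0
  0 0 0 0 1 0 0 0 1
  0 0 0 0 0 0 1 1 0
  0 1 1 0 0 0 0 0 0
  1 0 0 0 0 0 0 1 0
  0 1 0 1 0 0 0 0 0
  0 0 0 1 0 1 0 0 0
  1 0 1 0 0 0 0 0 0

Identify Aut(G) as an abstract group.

D_9

Every vertex has degree 2 and the graph is connected, so G is the 9-cycle C_9. The automorphisms of the 9-cycle are exactly the symmetries of a regular 9-gon: the dihedral group D_9, |D_9| = 18.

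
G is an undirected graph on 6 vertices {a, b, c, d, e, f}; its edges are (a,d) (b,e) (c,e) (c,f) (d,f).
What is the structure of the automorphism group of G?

The degree sequence is [1, 1, 2, 2, 2, 2]; the two degree-1 vertices a and b are the ends of a path, so G = P_6. The only nontrivial automorphism of a path is the end-to-end reflection, so Aut(G) ≅ Z_2.

C_2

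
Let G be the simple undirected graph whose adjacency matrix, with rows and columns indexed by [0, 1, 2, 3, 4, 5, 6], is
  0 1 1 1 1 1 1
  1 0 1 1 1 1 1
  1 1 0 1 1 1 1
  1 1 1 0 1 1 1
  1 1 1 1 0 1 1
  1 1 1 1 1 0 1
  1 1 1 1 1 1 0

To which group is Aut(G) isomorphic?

the symmetric group on 7 letters

All 7 vertices are pairwise adjacent: G = K_7. Every bijection on the vertex set is an automorphism of K_7; hence Aut(K_7) ≅ S_7, order 5040.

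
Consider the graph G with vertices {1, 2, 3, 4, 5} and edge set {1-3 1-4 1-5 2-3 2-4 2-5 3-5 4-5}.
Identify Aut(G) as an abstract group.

the dihedral group of order 8

Vertex 5 is the unique vertex of degree 4; the remaining 4 vertices each have degree 3 and induce a cycle, so G is the wheel on 5 vertices with hub 5. With the hub fixed, the remaining symmetry is that of the rim cycle C_4, giving the dihedral group D_4.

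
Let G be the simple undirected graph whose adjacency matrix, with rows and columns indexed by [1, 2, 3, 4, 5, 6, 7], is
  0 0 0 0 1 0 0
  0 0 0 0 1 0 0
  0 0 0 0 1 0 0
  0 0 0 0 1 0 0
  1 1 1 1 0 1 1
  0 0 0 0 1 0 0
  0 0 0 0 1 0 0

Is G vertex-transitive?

No

Vertex 5 is the only vertex of degree 6, so every automorphism fixes it; G is not vertex-transitive.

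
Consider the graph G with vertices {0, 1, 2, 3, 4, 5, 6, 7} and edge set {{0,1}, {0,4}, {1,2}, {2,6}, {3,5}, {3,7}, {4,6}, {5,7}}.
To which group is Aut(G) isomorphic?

G has two connected components, {0, 1, 2, 4, 6} and {3, 5, 7}; each is 2-regular, so G = C_5 ⊔ C_3. The components are non-isomorphic (different sizes), so Aut(G) = Aut(C_5) × Aut(C_3) = D_5 × D_3 of order 10·6 = 60.

D_5 × D_3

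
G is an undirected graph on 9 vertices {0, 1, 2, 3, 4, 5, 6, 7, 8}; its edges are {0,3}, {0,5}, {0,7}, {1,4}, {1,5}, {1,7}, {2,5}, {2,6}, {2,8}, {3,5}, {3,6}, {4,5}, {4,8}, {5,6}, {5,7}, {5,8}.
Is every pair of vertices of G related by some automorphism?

No

Vertex 5 is the only vertex of degree 8, so every automorphism fixes it; G is not vertex-transitive.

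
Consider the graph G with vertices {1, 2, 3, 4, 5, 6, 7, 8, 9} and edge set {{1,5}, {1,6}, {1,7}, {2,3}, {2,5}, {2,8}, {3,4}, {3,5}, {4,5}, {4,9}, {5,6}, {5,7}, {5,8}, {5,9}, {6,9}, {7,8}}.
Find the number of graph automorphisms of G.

Vertex 5 is the unique vertex of degree 8; the remaining 8 vertices each have degree 3 and induce a cycle, so G is the wheel on 9 vertices with hub 5. Every automorphism fixes the hub and acts on the rim 8-cycle, so Aut(G) ≅ Aut(C_8) = D_8 of order 16.

16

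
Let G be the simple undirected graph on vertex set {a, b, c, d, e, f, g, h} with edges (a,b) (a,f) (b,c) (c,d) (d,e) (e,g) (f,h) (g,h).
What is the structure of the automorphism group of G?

the dihedral group of order 16

Every vertex has degree 2 and the graph is connected, so G is the 8-cycle C_8. The automorphisms of the 8-cycle are exactly the symmetries of a regular 8-gon: the dihedral group D_8, |D_8| = 16.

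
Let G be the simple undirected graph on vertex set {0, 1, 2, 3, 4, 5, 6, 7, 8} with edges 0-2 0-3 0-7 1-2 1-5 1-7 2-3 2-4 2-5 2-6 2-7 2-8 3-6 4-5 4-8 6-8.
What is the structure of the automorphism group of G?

Vertex 2 is the unique vertex of degree 8; the remaining 8 vertices each have degree 3 and induce a cycle, so G is the wheel on 9 vertices with hub 2. With the hub fixed, the remaining symmetry is that of the rim cycle C_8, giving the dihedral group D_8.

the dihedral group of order 16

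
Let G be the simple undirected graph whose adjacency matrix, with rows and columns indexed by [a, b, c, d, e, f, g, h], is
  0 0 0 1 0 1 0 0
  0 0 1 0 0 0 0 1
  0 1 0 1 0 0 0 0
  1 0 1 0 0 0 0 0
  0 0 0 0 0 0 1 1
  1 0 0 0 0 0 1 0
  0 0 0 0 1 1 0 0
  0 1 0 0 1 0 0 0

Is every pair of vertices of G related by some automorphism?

Yes

Every vertex has degree 2 and the graph is connected, so G is the 8-cycle C_8. C_8 has 8 rotations and 8 reflections, so Aut(C_8) ≅ D_8 of order 16. Under this action every vertex can be carried to every other, so G is vertex-transitive.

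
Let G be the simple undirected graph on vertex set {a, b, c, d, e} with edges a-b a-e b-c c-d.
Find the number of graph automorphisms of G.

2

The degree sequence is [2, 2, 2, 1, 1]; the two degree-1 vertices d and e are the ends of a path, so G = P_5. The only nontrivial automorphism of a path is the end-to-end reflection, so Aut(G) ≅ Z_2.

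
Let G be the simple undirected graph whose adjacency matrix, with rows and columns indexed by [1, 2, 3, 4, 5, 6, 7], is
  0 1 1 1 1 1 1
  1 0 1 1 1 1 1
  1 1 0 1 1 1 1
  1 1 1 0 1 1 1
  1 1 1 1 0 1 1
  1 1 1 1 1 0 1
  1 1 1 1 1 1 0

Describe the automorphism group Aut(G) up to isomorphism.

All 7 vertices are pairwise adjacent: G = K_7. Any permutation of the 7 vertices preserves K_7, so Aut(K_7) = S_7 of order 7! = 5040.

the symmetric group on 7 letters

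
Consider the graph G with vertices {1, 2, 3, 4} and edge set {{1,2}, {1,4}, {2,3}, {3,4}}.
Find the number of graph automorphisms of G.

8

G is 2-regular and bipartite on 2^2 = 4 vertices with girth 4; it is the hypercube graph Q_2. Aut(Q_2) consists of the signed permutations of the 2 coordinate axes: 2! permutations times 2^2 sign flips, so |Aut| = 2^2·2! = 8.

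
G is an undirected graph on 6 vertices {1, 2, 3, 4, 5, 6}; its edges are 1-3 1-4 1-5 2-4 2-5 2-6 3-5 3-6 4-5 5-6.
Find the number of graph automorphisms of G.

10

Vertex 5 is the unique vertex of degree 5; the remaining 5 vertices each have degree 3 and induce a cycle, so G is the wheel on 6 vertices with hub 5. Every automorphism fixes the hub and acts on the rim 5-cycle, so Aut(G) ≅ Aut(C_5) = D_5 of order 10.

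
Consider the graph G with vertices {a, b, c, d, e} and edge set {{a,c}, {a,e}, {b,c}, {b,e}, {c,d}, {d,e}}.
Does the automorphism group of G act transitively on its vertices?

No

Automorphisms preserve degree, but G has vertices of degree 2 and vertices of degree 3; no automorphism maps one to the other, so G is not vertex-transitive.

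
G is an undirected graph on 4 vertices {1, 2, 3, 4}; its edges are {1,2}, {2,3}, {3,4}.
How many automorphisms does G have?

2

The degree sequence is [1, 2, 2, 1]; the two degree-1 vertices 1 and 4 are the ends of a path, so G = P_4. A path has exactly one nontrivial symmetry — reversal — giving Aut(G) of order 2.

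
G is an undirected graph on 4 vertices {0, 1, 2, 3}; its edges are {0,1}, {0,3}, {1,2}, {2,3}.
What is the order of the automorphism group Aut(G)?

8

Every vertex has degree 2 and the graph is connected, so G is the 4-cycle C_4. C_4 has 4 rotations and 4 reflections, so Aut(C_4) ≅ D_4 of order 8.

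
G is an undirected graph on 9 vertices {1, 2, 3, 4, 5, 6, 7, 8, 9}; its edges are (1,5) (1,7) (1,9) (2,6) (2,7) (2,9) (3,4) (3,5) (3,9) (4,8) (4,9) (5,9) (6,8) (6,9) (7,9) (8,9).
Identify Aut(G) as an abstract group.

Vertex 9 is the unique vertex of degree 8; the remaining 8 vertices each have degree 3 and induce a cycle, so G is the wheel on 9 vertices with hub 9. Every automorphism fixes the hub and acts on the rim 8-cycle, so Aut(G) ≅ Aut(C_8) = D_8 of order 16.

D_8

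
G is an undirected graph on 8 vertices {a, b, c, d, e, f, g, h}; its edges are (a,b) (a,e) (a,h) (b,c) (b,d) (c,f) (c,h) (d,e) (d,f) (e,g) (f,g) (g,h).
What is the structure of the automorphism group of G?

G is 3-regular and bipartite on 2^3 = 8 vertices with girth 4; it is the hypercube graph Q_3. Aut(Q_3) consists of the signed permutations of the 3 coordinate axes: 3! permutations times 2^3 sign flips, so |Aut| = 2^3·3! = 48.

Z_2^3 ⋊ S_3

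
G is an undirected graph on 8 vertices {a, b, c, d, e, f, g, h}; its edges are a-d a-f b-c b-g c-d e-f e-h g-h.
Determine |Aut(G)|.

16

Every vertex has degree 2 and the graph is connected, so G is the 8-cycle C_8. C_8 has 8 rotations and 8 reflections, so Aut(C_8) ≅ D_8 of order 16.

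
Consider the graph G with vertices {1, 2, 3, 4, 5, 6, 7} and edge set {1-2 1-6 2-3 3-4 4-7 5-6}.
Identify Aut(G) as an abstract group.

Z_2

The degree sequence is [2, 2, 2, 2, 1, 2, 1]; the two degree-1 vertices 5 and 7 are the ends of a path, so G = P_7. The only nontrivial automorphism of a path is the end-to-end reflection, so Aut(G) ≅ Z_2.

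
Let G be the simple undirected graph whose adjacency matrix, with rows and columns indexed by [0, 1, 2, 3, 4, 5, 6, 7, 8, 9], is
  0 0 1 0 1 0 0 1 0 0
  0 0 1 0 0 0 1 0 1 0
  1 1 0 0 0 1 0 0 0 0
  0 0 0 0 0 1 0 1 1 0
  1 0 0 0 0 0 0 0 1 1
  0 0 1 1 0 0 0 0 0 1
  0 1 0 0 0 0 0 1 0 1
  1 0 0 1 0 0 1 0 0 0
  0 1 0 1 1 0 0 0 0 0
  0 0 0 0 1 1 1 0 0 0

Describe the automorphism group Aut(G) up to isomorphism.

S_5

G is 3-regular on 10 vertices with no triangles and no 4-cycles (girth 5): this is the Petersen graph. It is a classical fact that the Petersen graph has automorphism group S_5 (order 120), arising from its description as the Kneser graph K(5,2).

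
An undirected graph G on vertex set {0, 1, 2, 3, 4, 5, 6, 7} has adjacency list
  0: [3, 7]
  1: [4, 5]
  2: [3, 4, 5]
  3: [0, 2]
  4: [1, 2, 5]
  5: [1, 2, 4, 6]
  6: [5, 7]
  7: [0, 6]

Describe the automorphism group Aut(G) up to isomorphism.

The degree sequence is [2, 2, 3, 2, 3, 4, 2, 2]. Checking the degree-preserving permutations of the vertex set shows that none except the identity preserves every edge, so Aut(G) is trivial.

{e}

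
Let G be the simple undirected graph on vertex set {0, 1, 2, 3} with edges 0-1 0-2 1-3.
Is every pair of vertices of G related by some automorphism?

Automorphisms preserve degree, but G has vertices of degree 1 and vertices of degree 2; no automorphism maps one to the other, so G is not vertex-transitive.

No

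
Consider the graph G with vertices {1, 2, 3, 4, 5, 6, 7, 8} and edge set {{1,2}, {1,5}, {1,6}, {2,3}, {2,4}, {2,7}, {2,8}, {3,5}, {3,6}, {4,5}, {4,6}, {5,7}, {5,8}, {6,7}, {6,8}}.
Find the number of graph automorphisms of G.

The vertices split by degree into {2, 5, 6} (degree 5) and {1, 3, 4, 7, 8} (degree 3); every edge runs between the two parts, so G is the complete bipartite graph K_{3,5}. The parts have unequal sizes, so no automorphism swaps them; each part is permuted independently, giving S_5 × S_3 of order 5!·3! = 720.

720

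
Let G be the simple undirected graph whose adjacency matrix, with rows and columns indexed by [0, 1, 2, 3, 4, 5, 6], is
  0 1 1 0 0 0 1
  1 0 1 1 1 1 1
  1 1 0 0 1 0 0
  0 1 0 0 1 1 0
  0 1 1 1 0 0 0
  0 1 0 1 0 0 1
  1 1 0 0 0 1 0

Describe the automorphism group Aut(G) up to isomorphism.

the dihedral group of order 12

Vertex 1 is the unique vertex of degree 6; the remaining 6 vertices each have degree 3 and induce a cycle, so G is the wheel on 7 vertices with hub 1. Every automorphism fixes the hub and acts on the rim 6-cycle, so Aut(G) ≅ Aut(C_6) = D_6 of order 12.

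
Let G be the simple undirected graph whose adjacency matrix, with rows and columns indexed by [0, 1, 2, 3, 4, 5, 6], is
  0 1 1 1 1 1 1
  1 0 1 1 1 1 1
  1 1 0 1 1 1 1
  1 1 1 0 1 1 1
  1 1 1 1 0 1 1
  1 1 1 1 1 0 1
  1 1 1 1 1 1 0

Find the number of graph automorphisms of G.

All 7 vertices are pairwise adjacent: G = K_7. Any permutation of the 7 vertices preserves K_7, so Aut(K_7) = S_7 of order 7! = 5040.

5040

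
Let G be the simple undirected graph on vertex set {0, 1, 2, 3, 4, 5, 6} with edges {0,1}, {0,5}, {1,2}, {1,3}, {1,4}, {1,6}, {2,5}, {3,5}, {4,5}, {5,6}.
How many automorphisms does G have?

240

The vertices split by degree into {1, 5} (degree 5) and {0, 2, 3, 4, 6} (degree 2); every edge runs between the two parts, so G is the complete bipartite graph K_{2,5}. Automorphisms preserve the bipartition setwise (since the parts differ in size) and act as S_5 × S_2 within it; |Aut| = 240.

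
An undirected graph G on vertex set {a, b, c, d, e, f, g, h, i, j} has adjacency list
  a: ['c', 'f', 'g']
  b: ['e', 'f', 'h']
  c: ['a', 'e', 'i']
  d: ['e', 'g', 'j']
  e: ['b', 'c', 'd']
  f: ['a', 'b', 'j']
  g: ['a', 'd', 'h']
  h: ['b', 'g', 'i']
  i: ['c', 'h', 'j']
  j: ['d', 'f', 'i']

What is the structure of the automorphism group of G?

the symmetric group S_5

G is 3-regular on 10 vertices with no triangles and no 4-cycles (girth 5): this is the Petersen graph. It is a classical fact that the Petersen graph has automorphism group S_5 (order 120), arising from its description as the Kneser graph K(5,2).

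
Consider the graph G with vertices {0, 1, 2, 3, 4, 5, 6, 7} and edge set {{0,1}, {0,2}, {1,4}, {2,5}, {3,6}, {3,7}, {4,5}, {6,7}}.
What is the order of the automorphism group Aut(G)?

60

G has two connected components, {0, 1, 2, 4, 5} and {3, 6, 7}; each is 2-regular, so G = C_5 ⊔ C_3. No automorphism exchanges components of different sizes, hence Aut(G) is the direct product D_5 × D_3, order 60.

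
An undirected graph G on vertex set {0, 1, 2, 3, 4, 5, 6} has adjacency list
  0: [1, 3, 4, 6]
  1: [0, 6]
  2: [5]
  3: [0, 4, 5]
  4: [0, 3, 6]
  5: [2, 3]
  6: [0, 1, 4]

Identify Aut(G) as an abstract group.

The degree sequence is [4, 2, 1, 3, 3, 2, 3]. Checking the degree-preserving permutations of the vertex set shows that none except the identity preserves every edge, so Aut(G) is trivial.

{e}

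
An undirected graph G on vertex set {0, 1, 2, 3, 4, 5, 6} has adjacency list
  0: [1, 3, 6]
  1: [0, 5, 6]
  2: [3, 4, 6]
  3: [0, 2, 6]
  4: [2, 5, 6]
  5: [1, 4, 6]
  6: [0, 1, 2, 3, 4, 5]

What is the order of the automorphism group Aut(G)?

Vertex 6 is the unique vertex of degree 6; the remaining 6 vertices each have degree 3 and induce a cycle, so G is the wheel on 7 vertices with hub 6. With the hub fixed, the remaining symmetry is that of the rim cycle C_6, giving the dihedral group D_6.

12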